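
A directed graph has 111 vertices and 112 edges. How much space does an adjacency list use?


Adjacency list: one list head per vertex + one entry per edge
Vertex heads: 111
Edge entries: 112
Total = 111 + 112 = 223


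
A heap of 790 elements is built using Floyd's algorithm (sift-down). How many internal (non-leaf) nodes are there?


Leaf nodes occupy roughly half the array.
Sift-down is called for each internal node, starting from the last one.
Internal nodes = floor(n/2) = floor(790/2) = 395


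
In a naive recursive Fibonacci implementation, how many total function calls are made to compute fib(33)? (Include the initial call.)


Let C(m) = total calls to evaluate fib(m). Then C(0)=C(1)=1, and
C(m) = 1 + C(m-1) + C(m-2) for m >= 2.
Build the table (each entry = 1 + previous two):
  C(0) = 1
  C(1) = 1
  C(2) = 1 + 1 + 1 = 3
  C(3) = 1 + 3 + 1 = 5
  C(4) = 1 + 5 + 3 = 9
  C(5) = 1 + 9 + 5 = 15
  C(6) = 1 + 15 + 9 = 25
  C(7) = 1 + 25 + 15 = 41
  C(8) = 1 + 41 + 25 = 67
  C(9) = 1 + 67 + 41 = 109
  C(10) = 1 + 109 + 67 = 177
  C(11) = 1 + 177 + 109 = 287
  C(12) = 1 + 287 + 177 = 465
  C(13) = 1 + 465 + 287 = 753
  C(14) = 1 + 753 + 465 = 1219
  C(15) = 1 + 1219 + 753 = 1973
  C(16) = 1 + 1973 + 1219 = 3193
  C(17) = 1 + 3193 + 1973 = 5167
  C(18) = 1 + 5167 + 3193 = 8361
  C(19) = 1 + 8361 + 5167 = 13529
  C(20) = 1 + 13529 + 8361 = 21891
  C(21) = 1 + 21891 + 13529 = 35421
  C(22) = 1 + 35421 + 21891 = 57313
  C(23) = 1 + 57313 + 35421 = 92735
  C(24) = 1 + 92735 + 57313 = 150049
  C(25) = 1 + 150049 + 92735 = 242785
  C(26) = 1 + 242785 + 150049 = 392835
  C(27) = 1 + 392835 + 242785 = 635621
  C(28) = 1 + 635621 + 392835 = 1028457
  C(29) = 1 + 1028457 + 635621 = 1664079
  C(30) = 1 + 1664079 + 1028457 = 2692537
  C(31) = 1 + 2692537 + 1664079 = 4356617
  C(32) = 1 + 4356617 + 2692537 = 7049155
  C(33) = 1 + 7049155 + 4356617 = 11405773
Total calls for fib(33) = 11405773


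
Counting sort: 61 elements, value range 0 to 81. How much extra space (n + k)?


n = 61 (output array)
k = 82 (count array for 82 distinct values)
Extra space = 61 + 82 = 143


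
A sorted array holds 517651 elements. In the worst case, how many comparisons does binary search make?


Halving sequence: 517651 -> 258825 -> 129412 -> 64706 -> 32353 -> 16176 -> 8088 -> 4044 -> 2022 -> 1011 -> 505 -> 252 -> 126 -> 63 -> 31 -> 15 -> 7 -> 3 -> 1
Number of halvings = 18
Max comparisons = 18 + 1 = 19


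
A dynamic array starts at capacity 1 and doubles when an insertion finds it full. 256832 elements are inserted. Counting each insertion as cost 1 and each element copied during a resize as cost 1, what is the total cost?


n = 256832
Insertion costs: 256832
Resizes copy 1, 2, 4, ... up to the largest power of 2 that is <= n-1 = 256831, i.e. 131072.
Copy costs = 1 + 2 + 4 + 8 + 16 + 32 + 64 + 128 + 256 + 512 + 1024 + 2048 + 4096 + 8192 + 16384 + 32768 + 65536 + 131072 = 262143
Total = 256832 + 262143 = 518975


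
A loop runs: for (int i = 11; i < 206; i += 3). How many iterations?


Loop starts at i = 11, increments by 3, stops when i >= 206.
Number of iterations = ceil((206 - 11) / 3)
= ceil(195 / 3)
= 65


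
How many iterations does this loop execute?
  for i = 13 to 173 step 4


The loop variable i takes values starting at 13 and increments by 4 each iteration.
Sequence: i = 13, 17, 21, 25, 29, 33, 37, 41, 45, ...
The upper bound 173 is inclusive, so the count is floor((last - first) / step) + 1:
floor((173 - 13) / 4) + 1 = floor(160/4) + 1 = 40 + 1 = 41


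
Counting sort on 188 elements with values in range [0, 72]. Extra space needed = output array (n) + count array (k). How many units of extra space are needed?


Output array size: 188 (to store sorted result)
Count array size: 73 (one slot per possible value, range 0 to 72)
Total extra space = 188 + 73 = 261


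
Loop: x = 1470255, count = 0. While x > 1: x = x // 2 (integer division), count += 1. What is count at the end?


The variable x halves each step:
x = 1470255 -> 735127 -> 367563 -> 183781 -> 91890 -> 45945 -> 22972 -> 11486 -> 5743 -> 2871 -> 1435 -> 717 -> 358 -> 179 -> 89 -> 44 -> 22 -> 11 -> 5 -> 2 -> 1
Number of halvings = floor(log2(1470255)) = 20


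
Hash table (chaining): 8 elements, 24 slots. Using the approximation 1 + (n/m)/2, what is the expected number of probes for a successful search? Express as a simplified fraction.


Computing expected probes:
alpha = 8/24
= 1 + alpha/2
= 1 + 8/(2*24)
= (2*24 + 8) / (2*24)
= 56/48 = 7/6


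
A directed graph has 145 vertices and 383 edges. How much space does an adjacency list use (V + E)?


Adjacency list: one list head per vertex + one entry per edge
Vertex heads: 145
Edge entries: 383
Total = 145 + 383 = 528


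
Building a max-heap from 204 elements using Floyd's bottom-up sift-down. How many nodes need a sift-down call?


In a heap of 204 elements (0-indexed array):
  Last element index: 203
  Parent of last element: floor((203 - 1) / 2) = 101
  Internal nodes: indices 0 to 101
  Count = floor(204/2) = 102


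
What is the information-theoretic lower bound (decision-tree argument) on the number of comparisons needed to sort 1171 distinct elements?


A binary decision tree of height h has at most 2^h leaves and needs at least n! of them, so h >= ceil(log2(n!)).
1171! is far too large to multiply out, so use Stirling's series:
  ln(n!) ~ n ln n - n + (1/2) ln(2 pi n) + 1/(12n)  (error below 1/(360 n^3), negligible here)
  ln(1171) = 7.0656134
  n ln n = 1171 * 7.0656134 = 8273.8333
  (1/2) ln(2 pi * 1171) = (1/2) ln(7357.6100) = 4.4517
  1/(12*1171) = 0.0001
  ln(1171!) ~ 8273.8333 - 1171 + 4.4517 + 0.0001 = 7107.2851
Convert to base 2: log2(1171!) = 7107.2851 / ln 2 = 7107.2851 / 0.69314718 = 10253.6450
ceil(10253.6450) = 10254


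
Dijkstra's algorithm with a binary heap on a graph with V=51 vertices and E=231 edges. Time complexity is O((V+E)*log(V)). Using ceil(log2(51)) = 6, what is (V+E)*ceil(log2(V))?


Dijkstra with a binary heap: each vertex is extracted once, each edge may relax once.
Each heap operation costs O(log V).
V + E = 51 + 231 = 282
ceil(log2(51)) = 6 (since 2^5 = 32 < 51 <= 64 = 2^6)
Total heap work = (V+E) * ceil(log2(V)) = 282 * 6 = 1692


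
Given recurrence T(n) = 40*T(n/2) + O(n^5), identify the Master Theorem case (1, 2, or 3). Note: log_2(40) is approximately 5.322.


Master Theorem parameters: a=40, b=2, c=5
log_b(a) = 5.322
Compare b^c with a: 2^5 = 32 < 40, so c < log_b(a).
Comparing c=5 vs log_b(a)=5.322:
5 < 5.322 => Case 1
Result: T(n) = O(n^(log_2 40)) ~ O(n^5.322)
Master Theorem case = 1


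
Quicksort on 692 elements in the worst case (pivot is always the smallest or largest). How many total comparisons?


In the worst case, each partition step picks the worst pivot:
  Partition 1: 691 comparisons (n-1 elements to compare)
  Partition 2: 690 comparisons
  Partition 3: 689 comparisons
  Partition 4: 688 comparisons
  Partition 5: 687 comparisons
  ...
  Last partition: 0 comparisons
Total = (n-1) + (n-2) + ... + 1 + 0 = n*(n-1)/2
= 692*691/2 = 239086


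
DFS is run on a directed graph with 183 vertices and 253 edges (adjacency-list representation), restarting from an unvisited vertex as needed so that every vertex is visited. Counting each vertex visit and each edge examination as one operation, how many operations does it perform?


A full DFS traversal processes each vertex exactly once (push/pop on stack).
Each directed edge is examined once.
V = 183, E = 253
V + E = 436


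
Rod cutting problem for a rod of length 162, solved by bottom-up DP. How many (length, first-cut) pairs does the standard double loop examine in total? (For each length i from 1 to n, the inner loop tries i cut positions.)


For each subproblem length i = 1..162, the inner loop considers i possible first cuts.
Total = 1 + 2 + ... + 162
= 162*(162+1)/2
= 162*163/2 = 13203


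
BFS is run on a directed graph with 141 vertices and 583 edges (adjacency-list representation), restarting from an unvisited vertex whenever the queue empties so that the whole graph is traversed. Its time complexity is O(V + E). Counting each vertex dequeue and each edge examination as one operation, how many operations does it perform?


A full BFS traversal dequeues each vertex exactly once and examines each directed edge exactly once.
V = 141 (vertex processing cost)
E = 583 (edge examination cost)
Total operations proportional to V + E = 141 + 583 = 724


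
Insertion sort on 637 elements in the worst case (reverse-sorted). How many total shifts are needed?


In the worst case (reverse-sorted), each element shifts past all previous:
  Element 1: 1 shifts
  Element 2: 2 shifts
  Element 3: 3 shifts
  Element 4: 4 shifts
  Element 5: 5 shifts
  ...
  Element 636: 636 shifts
Total = 1 + 2 + ... + 636
= 637*(637-1)/2 = 202566


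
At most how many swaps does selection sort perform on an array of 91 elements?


Each of the 90 passes places one element in its final position.
Pass 1: swap minimum into position 0
Pass 2: swap minimum of remaining into position 1
...
Pass 90: last two elements, one swap
Maximum swaps = 91 - 1 = 90


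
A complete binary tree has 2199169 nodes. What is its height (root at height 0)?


In a complete binary tree, level k holds nodes 2^k .. 2^(k+1)-1 (1-indexed).
Height = floor(log2(n)) = floor(log2(2199169)) = 21
Check: 2^21 = 2097152 <= 2199169 < 4194304 = 2^22


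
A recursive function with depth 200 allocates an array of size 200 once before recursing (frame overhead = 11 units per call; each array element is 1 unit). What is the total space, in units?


Array allocation: 200 units (allocated once)
Stack frames: 200 deep * 11 per frame = 2200 units
Total = 200 + 2200 = 2400


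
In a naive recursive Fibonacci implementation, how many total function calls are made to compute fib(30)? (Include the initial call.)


Let C(m) = total calls to evaluate fib(m). Then C(0)=C(1)=1, and
C(m) = 1 + C(m-1) + C(m-2) for m >= 2.
Build the table (each entry = 1 + previous two):
  C(0) = 1
  C(1) = 1
  C(2) = 1 + 1 + 1 = 3
  C(3) = 1 + 3 + 1 = 5
  C(4) = 1 + 5 + 3 = 9
  C(5) = 1 + 9 + 5 = 15
  C(6) = 1 + 15 + 9 = 25
  C(7) = 1 + 25 + 15 = 41
  C(8) = 1 + 41 + 25 = 67
  C(9) = 1 + 67 + 41 = 109
  C(10) = 1 + 109 + 67 = 177
  C(11) = 1 + 177 + 109 = 287
  C(12) = 1 + 287 + 177 = 465
  C(13) = 1 + 465 + 287 = 753
  C(14) = 1 + 753 + 465 = 1219
  C(15) = 1 + 1219 + 753 = 1973
  C(16) = 1 + 1973 + 1219 = 3193
  C(17) = 1 + 3193 + 1973 = 5167
  C(18) = 1 + 5167 + 3193 = 8361
  C(19) = 1 + 8361 + 5167 = 13529
  C(20) = 1 + 13529 + 8361 = 21891
  C(21) = 1 + 21891 + 13529 = 35421
  C(22) = 1 + 35421 + 21891 = 57313
  C(23) = 1 + 57313 + 35421 = 92735
  C(24) = 1 + 92735 + 57313 = 150049
  C(25) = 1 + 150049 + 92735 = 242785
  C(26) = 1 + 242785 + 150049 = 392835
  C(27) = 1 + 392835 + 242785 = 635621
  C(28) = 1 + 635621 + 392835 = 1028457
  C(29) = 1 + 1028457 + 635621 = 1664079
  C(30) = 1 + 1664079 + 1028457 = 2692537
Total calls for fib(30) = 2692537


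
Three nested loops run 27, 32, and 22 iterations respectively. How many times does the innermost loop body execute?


Loop 1 (outermost): 27 iterations
Loop 2 (middle): 32 iterations per outer
Loop 3 (innermost): 22 iterations per middle
Total = 27 * 32 * 22 = 19008


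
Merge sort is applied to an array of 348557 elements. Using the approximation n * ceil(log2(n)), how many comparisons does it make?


Merge sort divides the array into halves recursively.
Number of levels = ceil(log2(348557)) = 19
At each level, approximately n = 348557 comparisons are needed for merging.
Total comparisons ~ n * ceil(log2(n)) = 348557 * 19 = 6622583


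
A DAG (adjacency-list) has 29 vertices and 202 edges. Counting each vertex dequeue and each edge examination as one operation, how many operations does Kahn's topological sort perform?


V = 29 (vertex processing)
E = 202 (edge processing)
V + E = 29 + 202 = 231


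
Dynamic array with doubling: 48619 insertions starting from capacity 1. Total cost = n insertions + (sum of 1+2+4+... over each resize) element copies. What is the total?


n = 48619
Insertion costs: 48619
Resizes copy 1, 2, 4, ... up to the largest power of 2 that is <= n-1 = 48618, i.e. 32768.
Copy costs = 1 + 2 + 4 + 8 + 16 + 32 + 64 + 128 + 256 + 512 + 1024 + 2048 + 4096 + 8192 + 16384 + 32768 = 65535
Total = 48619 + 65535 = 114154


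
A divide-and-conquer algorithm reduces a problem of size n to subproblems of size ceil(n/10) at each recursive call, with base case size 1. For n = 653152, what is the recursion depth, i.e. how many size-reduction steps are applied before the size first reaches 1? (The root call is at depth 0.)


Each step divides the size by 10 (rounding up); after k steps the size is ceil(n/10^k), which equals 1 exactly when 10^k >= n.
So the depth is the smallest k with 10^k >= 653152, i.e. ceil(log_10(653152)).
10^5 = 100000 < 653152 <= 1000000 = 10^6
Recursion depth = 6


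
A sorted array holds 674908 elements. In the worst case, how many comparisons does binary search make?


Halving sequence: 674908 -> 337454 -> 168727 -> 84363 -> 42181 -> 21090 -> 10545 -> 5272 -> 2636 -> 1318 -> 659 -> 329 -> 164 -> 82 -> 41 -> 20 -> 10 -> 5 -> 2 -> 1
Number of halvings = 19
Max comparisons = 19 + 1 = 20


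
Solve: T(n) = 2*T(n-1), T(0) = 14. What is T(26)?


Unrolling:
T(26) = 2*T(25) = 2^2*T(24) = ... = 2^26*T(0)
= 2^26 * 14
= 67108864 * 14 = 939524096


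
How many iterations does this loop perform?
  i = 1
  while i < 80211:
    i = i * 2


The loop variable doubles each iteration:
i = 1 -> 2 -> 4 -> 8 -> 16 -> 32 -> 64 -> 128 -> 256 -> 512 -> 1024 -> 2048 -> 4096 -> 8192 -> 16384 -> 32768 -> 65536 -> 131072 (stop, 131072 >= 80211)
Number of doublings = ceil(log2(80211)) = 17


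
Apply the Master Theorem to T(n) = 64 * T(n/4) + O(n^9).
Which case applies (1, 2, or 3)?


The Master Theorem: T(n) = a*T(n/b) + O(n^c)
  a = 64, b = 4, c = 9
log_b(a) = log_4(64) = 3
Compare b^c with a: 4^9 = 262144 > 64, so c > log_b(a).
Since c > log_b(a), Case 3 applies.
T(n) = O(n^9)
Master Theorem case = 3


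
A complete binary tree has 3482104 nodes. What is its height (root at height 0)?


In a complete binary tree, level k holds nodes 2^k .. 2^(k+1)-1 (1-indexed).
Height = floor(log2(n)) = floor(log2(3482104)) = 21
Check: 2^21 = 2097152 <= 3482104 < 4194304 = 2^22


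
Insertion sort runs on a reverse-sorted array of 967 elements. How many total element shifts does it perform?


Sum of shifts = 1 + 2 + 3 + ... + 966
= 967 * 966 / 2
= 934122 / 2
= 467061


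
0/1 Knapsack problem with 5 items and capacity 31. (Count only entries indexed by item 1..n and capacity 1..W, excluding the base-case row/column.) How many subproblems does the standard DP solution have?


The DP table is indexed by (item, capacity).
Rows: 5 items
Columns: 31 capacity values (1 to W)
Total subproblems = 5 * 31 = 155


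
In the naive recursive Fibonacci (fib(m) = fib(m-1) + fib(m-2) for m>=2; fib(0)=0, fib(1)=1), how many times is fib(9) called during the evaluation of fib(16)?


Let N(m) = number of times fib(m) is called while evaluating fib(16).
N(16) = 1 (the initial call).
N(15) = 1 (only fib(16) calls it).
For 1 <= m <= 14: fib(m) is called by fib(m+1) and fib(m+2), so
  N(m) = N(m+1) + N(m+2).
fib(0) is called only by fib(2), so N(0) = N(2).
Walk down from m=16:
  N(16)=1, N(15)=1, N(14)=2, N(13)=3, N(12)=5, N(11)=8, N(10)=13, N(9)=21
N(9) = 21


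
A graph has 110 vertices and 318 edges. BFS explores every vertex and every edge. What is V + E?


A full BFS traversal dequeues each vertex once and examines each edge once.
Vertex visits: 110
Edge visits: 318
V + E = 110 + 318 = 428


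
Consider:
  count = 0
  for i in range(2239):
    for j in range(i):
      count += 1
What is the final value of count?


For each i, the inner loop runs i times:
  i=0: inner runs 0 times
  i=1: inner runs 1 time
  i=2: inner runs 2 times
  i=3: inner runs 3 times
  i=4: inner runs 4 times
  i=5: inner runs 5 times
  i=6: inner runs 6 times
  i=7: inner runs 7 times
  ...
Total = 0 + 1 + 2 + ... + 2238 = 2239*(2239-1)/2 = 2505441


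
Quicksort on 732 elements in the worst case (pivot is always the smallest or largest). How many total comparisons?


In the worst case, each partition step picks the worst pivot:
  Partition 1: 731 comparisons (n-1 elements to compare)
  Partition 2: 730 comparisons
  Partition 3: 729 comparisons
  Partition 4: 728 comparisons
  Partition 5: 727 comparisons
  ...
  Last partition: 0 comparisons
Total = (n-1) + (n-2) + ... + 1 + 0 = n*(n-1)/2
= 732*731/2 = 267546


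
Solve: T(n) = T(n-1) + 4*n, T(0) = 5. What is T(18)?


Expanding the recurrence:
T(18) = T(17) + 4*18
       = T(16) + 4*17 + 4*18
       ...
       = T(0) + 4*(1 + 2 + ... + 18)
       = 5 + 4 * 18*19/2
       = 5 + 4 * 171
       = 5 + 684 = 689


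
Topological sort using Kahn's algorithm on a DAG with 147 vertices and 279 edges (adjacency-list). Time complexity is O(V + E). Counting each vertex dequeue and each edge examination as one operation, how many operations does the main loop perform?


Kahn's algorithm:
  1. Compute in-degrees: O(V + E)
  2. Process queue: each vertex dequeued once (O(V))
     each edge examined once (O(E))
Total = V + E = 147 + 279 = 426


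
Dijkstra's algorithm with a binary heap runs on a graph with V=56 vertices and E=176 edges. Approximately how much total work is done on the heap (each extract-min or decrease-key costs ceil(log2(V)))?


Dijkstra with a binary heap: each vertex is extracted once, each edge may relax once.
Each heap operation costs O(log V).
V + E = 56 + 176 = 232
ceil(log2(56)) = 6 (since 2^5 = 32 < 56 <= 64 = 2^6)
Total heap work = (V+E) * ceil(log2(V)) = 232 * 6 = 1392


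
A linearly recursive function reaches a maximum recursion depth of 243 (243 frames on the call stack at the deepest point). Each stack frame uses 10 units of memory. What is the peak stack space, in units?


Maximum recursion depth = 243 frames
Memory per frame = 10 units
Total stack space = depth * frame_size
= 243 * 10 = 2430


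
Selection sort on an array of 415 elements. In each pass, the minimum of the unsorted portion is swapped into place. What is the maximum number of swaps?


Selection sort performs one swap per pass:
  Pass 1: find min in positions 0 to 414, swap with position 0
  Pass 2: find min in positions 1 to 414, swap with position 1
  Pass 3: find min in positions 2 to 414, swap with position 2
  Pass 4: find min in positions 3 to 414, swap with position 3
  Pass 5: find min in positions 4 to 414, swap with position 4
  ... (409 more passes)
Total passes (and swaps) = n - 1 = 415 - 1 = 414


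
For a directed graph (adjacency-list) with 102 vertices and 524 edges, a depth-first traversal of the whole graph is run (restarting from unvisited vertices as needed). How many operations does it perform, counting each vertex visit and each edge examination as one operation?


A full DFS traversal visits each vertex once and examines each edge once.
V = 102
E = 524
Sum = 102 + 524 = 626


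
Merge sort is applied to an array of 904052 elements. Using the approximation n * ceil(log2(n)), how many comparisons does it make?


Merge sort divides the array into halves recursively.
Number of levels = ceil(log2(904052)) = 20
At each level, approximately n = 904052 comparisons are needed for merging.
Total comparisons ~ n * ceil(log2(n)) = 904052 * 20 = 18081040


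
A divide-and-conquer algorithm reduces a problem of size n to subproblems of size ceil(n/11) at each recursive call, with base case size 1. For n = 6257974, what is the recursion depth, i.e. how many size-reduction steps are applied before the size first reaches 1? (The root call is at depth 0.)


Each step divides the size by 11 (rounding up); after k steps the size is ceil(n/11^k), which equals 1 exactly when 11^k >= n.
So the depth is the smallest k with 11^k >= 6257974, i.e. ceil(log_11(6257974)).
11^6 = 1771561 < 6257974 <= 19487171 = 11^7
Recursion depth = 7


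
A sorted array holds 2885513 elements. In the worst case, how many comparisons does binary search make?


Halving sequence: 2885513 -> 1442756 -> 721378 -> 360689 -> 180344 -> 90172 -> 45086 -> 22543 -> 11271 -> 5635 -> 2817 -> 1408 -> 704 -> 352 -> 176 -> 88 -> 44 -> 22 -> 11 -> 5 -> 2 -> 1
Number of halvings = 21
Max comparisons = 21 + 1 = 22


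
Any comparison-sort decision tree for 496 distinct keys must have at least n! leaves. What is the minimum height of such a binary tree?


A binary decision tree of height h has at most 2^h leaves and needs at least n! of them, so h >= ceil(log2(n!)).
496! is far too large to multiply out, so use Stirling's series:
  ln(n!) ~ n ln n - n + (1/2) ln(2 pi n) + 1/(12n)  (error below 1/(360 n^3), negligible here)
  ln(496) = 6.2065759
  n ln n = 496 * 6.2065759 = 3078.4616
  (1/2) ln(2 pi * 496) = (1/2) ln(3116.4599) = 4.0222
  1/(12*496) = 0.0002
  ln(496!) ~ 3078.4616 - 496 + 4.0222 + 0.0002 = 2586.4840
Convert to base 2: log2(496!) = 2586.4840 / ln 2 = 2586.4840 / 0.69314718 = 3731.5076
ceil(3731.5076) = 3732


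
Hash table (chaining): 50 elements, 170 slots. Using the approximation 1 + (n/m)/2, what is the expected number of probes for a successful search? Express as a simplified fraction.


Computing expected probes:
alpha = 50/170
= 1 + alpha/2
= 1 + 50/(2*170)
= (2*170 + 50) / (2*170)
= 390/340 = 39/34


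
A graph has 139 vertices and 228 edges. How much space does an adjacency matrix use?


Adjacency matrix: V x V grid of entries
Space = V^2 = 139^2 = 139 * 139 = 19321


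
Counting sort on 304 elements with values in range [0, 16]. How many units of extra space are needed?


Output array size: 304 (to store sorted result)
Count array size: 17 (one slot per possible value, range 0 to 16)
Total extra space = 304 + 17 = 321


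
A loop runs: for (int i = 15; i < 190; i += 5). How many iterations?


Loop starts at i = 15, increments by 5, stops when i >= 190.
Number of iterations = ceil((190 - 15) / 5)
= ceil(175 / 5)
= 35


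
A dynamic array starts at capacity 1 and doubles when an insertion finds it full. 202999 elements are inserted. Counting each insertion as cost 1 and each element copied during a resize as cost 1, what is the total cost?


n = 202999
Insertion costs: 202999
Resizes copy 1, 2, 4, ... up to the largest power of 2 that is <= n-1 = 202998, i.e. 131072.
Copy costs = 1 + 2 + 4 + 8 + 16 + 32 + 64 + 128 + 256 + 512 + 1024 + 2048 + 4096 + 8192 + 16384 + 32768 + 65536 + 131072 = 262143
Total = 202999 + 262143 = 465142


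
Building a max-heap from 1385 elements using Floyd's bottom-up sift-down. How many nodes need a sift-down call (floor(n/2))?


In a heap of 1385 elements (0-indexed array):
  Last element index: 1384
  Parent of last element: floor((1384 - 1) / 2) = 691
  Internal nodes: indices 0 to 691
  Count = floor(1385/2) = 692


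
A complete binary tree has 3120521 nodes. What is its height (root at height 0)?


In a complete binary tree, level k holds nodes 2^k .. 2^(k+1)-1 (1-indexed).
Height = floor(log2(n)) = floor(log2(3120521)) = 21
Check: 2^21 = 2097152 <= 3120521 < 4194304 = 2^22


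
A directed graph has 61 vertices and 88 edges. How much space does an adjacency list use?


Adjacency list: one list head per vertex + one entry per edge
Vertex heads: 61
Edge entries: 88
Total = 61 + 88 = 149


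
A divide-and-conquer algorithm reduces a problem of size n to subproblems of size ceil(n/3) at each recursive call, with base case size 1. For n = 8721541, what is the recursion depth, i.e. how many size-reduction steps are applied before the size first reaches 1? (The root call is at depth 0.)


Each step divides the size by 3 (rounding up); after k steps the size is ceil(n/3^k), which equals 1 exactly when 3^k >= n.
So the depth is the smallest k with 3^k >= 8721541, i.e. ceil(log_3(8721541)).
3^14 = 4782969 < 8721541 <= 14348907 = 3^15
Recursion depth = 15


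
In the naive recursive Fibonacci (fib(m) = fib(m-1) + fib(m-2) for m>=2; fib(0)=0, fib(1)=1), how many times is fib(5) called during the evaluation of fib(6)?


Let N(m) = number of times fib(m) is called while evaluating fib(6).
N(6) = 1 (the initial call).
N(5) = 1 (only fib(6) calls it).
For 1 <= m <= 4: fib(m) is called by fib(m+1) and fib(m+2), so
  N(m) = N(m+1) + N(m+2).
fib(0) is called only by fib(2), so N(0) = N(2).
Walk down from m=6:
  N(6)=1, N(5)=1
N(5) = 1


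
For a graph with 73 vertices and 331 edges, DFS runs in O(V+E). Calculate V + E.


A full DFS traversal visits each vertex once and examines each edge once.
V = 73
E = 331
Sum = 73 + 331 = 404


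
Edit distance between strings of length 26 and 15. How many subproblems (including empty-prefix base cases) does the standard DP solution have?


The table includes base cases (empty prefixes).
Rows: (m+1) = 27
Columns: (n+1) = 16
Total = 27 * 16 = 432


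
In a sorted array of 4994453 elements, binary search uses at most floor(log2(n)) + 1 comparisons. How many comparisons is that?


Halving sequence: 4994453 -> 2497226 -> 1248613 -> 624306 -> 312153 -> 156076 -> 78038 -> 39019 -> 19509 -> 9754 -> 4877 -> 2438 -> 1219 -> 609 -> 304 -> 152 -> 76 -> 38 -> 19 -> 9 -> 4 -> 2 -> 1
Number of halvings = 22
Max comparisons = 22 + 1 = 23


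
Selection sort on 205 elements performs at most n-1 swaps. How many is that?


Each of the 204 passes places one element in its final position.
Pass 1: swap minimum into position 0
Pass 2: swap minimum of remaining into position 1
...
Pass 204: last two elements, one swap
Maximum swaps = 205 - 1 = 204


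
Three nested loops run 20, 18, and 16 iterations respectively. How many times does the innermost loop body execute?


Loop 1 (outermost): 20 iterations
Loop 2 (middle): 18 iterations per outer
Loop 3 (innermost): 16 iterations per middle
Total = 20 * 18 * 16 = 5760


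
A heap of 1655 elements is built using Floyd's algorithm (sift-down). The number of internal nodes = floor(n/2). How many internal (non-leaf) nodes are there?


Leaf nodes occupy roughly half the array.
Sift-down is called for each internal node, starting from the last one.
Internal nodes = floor(n/2) = floor(1655/2) = 827


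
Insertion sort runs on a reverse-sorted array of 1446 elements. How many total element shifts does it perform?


Sum of shifts = 1 + 2 + 3 + ... + 1445
= 1446 * 1445 / 2
= 2089470 / 2
= 1044735


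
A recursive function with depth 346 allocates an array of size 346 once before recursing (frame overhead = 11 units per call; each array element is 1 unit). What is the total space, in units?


Array allocation: 346 units (allocated once)
Stack frames: 346 deep * 11 per frame = 3806 units
Total = 346 + 3806 = 4152


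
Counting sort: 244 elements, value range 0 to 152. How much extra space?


n = 244 (output array)
k = 153 (count array for 153 distinct values)
Extra space = 244 + 153 = 397


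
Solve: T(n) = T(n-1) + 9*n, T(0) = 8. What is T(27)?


Expanding the recurrence:
T(27) = T(26) + 9*27
       = T(25) + 9*26 + 9*27
       ...
       = T(0) + 9*(1 + 2 + ... + 27)
       = 8 + 9 * 27*28/2
       = 8 + 9 * 378
       = 8 + 3402 = 3410


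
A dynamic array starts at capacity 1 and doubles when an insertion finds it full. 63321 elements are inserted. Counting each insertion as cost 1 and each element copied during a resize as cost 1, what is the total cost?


n = 63321
Insertion costs: 63321
Resizes copy 1, 2, 4, ... up to the largest power of 2 that is <= n-1 = 63320, i.e. 32768.
Copy costs = 1 + 2 + 4 + 8 + 16 + 32 + 64 + 128 + 256 + 512 + 1024 + 2048 + 4096 + 8192 + 16384 + 32768 = 65535
Total = 63321 + 65535 = 128856


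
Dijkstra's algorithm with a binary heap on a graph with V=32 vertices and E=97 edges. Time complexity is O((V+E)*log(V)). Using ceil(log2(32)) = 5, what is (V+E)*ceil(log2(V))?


Dijkstra with a binary heap: each vertex is extracted once, each edge may relax once.
Each heap operation costs O(log V).
V + E = 32 + 97 = 129
ceil(log2(32)) = 5 (since 2^4 = 16 < 32 <= 32 = 2^5)
Total heap work = (V+E) * ceil(log2(V)) = 129 * 5 = 645


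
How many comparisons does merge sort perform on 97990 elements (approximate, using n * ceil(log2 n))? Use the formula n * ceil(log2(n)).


Recursion depth: ceil(log2(97990)) = 17
Each recursion level merges n = 97990 elements
Total = 97990 * 17 = 1665830


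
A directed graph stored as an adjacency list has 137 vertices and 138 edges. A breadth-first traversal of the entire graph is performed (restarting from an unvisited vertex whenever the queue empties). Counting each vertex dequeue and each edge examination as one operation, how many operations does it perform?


A full BFS traversal dequeues each vertex once and examines each edge once.
Vertex visits: 137
Edge visits: 138
V + E = 137 + 138 = 275


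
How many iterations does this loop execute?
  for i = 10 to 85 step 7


The loop variable i takes values starting at 10 and increments by 7 each iteration.
Sequence: i = 10, 17, 24, 31, 38, 45, 52, 59, 66, ...
The upper bound 85 is inclusive, so the count is floor((last - first) / step) + 1:
floor((85 - 10) / 7) + 1 = floor(75/7) + 1 = 10 + 1 = 11


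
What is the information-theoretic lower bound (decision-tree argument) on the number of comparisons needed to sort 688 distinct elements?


A binary decision tree of height h has at most 2^h leaves and needs at least n! of them, so h >= ceil(log2(n!)).
688! is far too large to multiply out, so use Stirling's series:
  ln(n!) ~ n ln n - n + (1/2) ln(2 pi n) + 1/(12n)  (error below 1/(360 n^3), negligible here)
  ln(688) = 6.5337888
  n ln n = 688 * 6.5337888 = 4495.2467
  (1/2) ln(2 pi * 688) = (1/2) ln(4322.8315) = 4.1858
  1/(12*688) = 0.0001
  ln(688!) ~ 4495.2467 - 688 + 4.1858 + 0.0001 = 3811.4326
Convert to base 2: log2(688!) = 3811.4326 / ln 2 = 3811.4326 / 0.69314718 = 5498.7349
ceil(5498.7349) = 5499


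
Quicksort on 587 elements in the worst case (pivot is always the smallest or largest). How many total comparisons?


In the worst case, each partition step picks the worst pivot:
  Partition 1: 586 comparisons (n-1 elements to compare)
  Partition 2: 585 comparisons
  Partition 3: 584 comparisons
  Partition 4: 583 comparisons
  Partition 5: 582 comparisons
  ...
  Last partition: 0 comparisons
Total = (n-1) + (n-2) + ... + 1 + 0 = n*(n-1)/2
= 587*586/2 = 171991


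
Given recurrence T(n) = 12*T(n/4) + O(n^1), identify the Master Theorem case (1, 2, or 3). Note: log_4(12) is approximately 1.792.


Master Theorem parameters: a=12, b=4, c=1
log_b(a) = 1.792
Compare b^c with a: 4^1 = 4 < 12, so c < log_b(a).
Comparing c=1 vs log_b(a)=1.792:
1 < 1.792 => Case 1
Result: T(n) = O(n^(log_4 12)) ~ O(n^1.792)
Master Theorem case = 1


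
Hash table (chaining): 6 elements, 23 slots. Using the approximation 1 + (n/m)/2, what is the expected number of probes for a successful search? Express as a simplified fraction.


Computing expected probes:
alpha = 6/23
= 1 + alpha/2
= 1 + 6/(2*23)
= (2*23 + 6) / (2*23)
= 52/46 = 26/23


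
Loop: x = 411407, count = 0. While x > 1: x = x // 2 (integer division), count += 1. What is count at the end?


The variable x halves each step:
x = 411407 -> 205703 -> 102851 -> 51425 -> 25712 -> 12856 -> 6428 -> 3214 -> 1607 -> 803 -> 401 -> 200 -> 100 -> 50 -> 25 -> 12 -> 6 -> 3 -> 1
Number of halvings = floor(log2(411407)) = 18


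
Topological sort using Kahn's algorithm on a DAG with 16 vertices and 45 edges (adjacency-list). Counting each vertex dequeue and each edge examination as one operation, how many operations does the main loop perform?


Kahn's algorithm:
  1. Compute in-degrees: O(V + E)
  2. Process queue: each vertex dequeued once (O(V))
     each edge examined once (O(E))
Total = V + E = 16 + 45 = 61


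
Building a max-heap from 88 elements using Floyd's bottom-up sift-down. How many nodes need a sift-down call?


In a heap of 88 elements (0-indexed array):
  Last element index: 87
  Parent of last element: floor((87 - 1) / 2) = 43
  Internal nodes: indices 0 to 43
  Count = floor(88/2) = 44


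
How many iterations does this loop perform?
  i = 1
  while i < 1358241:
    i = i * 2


The loop variable doubles each iteration:
i = 1 -> 2 -> 4 -> 8 -> 16 -> 32 -> 64 -> 128 -> 256 -> 512 -> 1024 -> 2048 -> 4096 -> 8192 -> 16384 -> 32768 -> 65536 -> 131072 -> 262144 -> 524288 -> 1048576 -> 2097152 (stop, 2097152 >= 1358241)
Number of doublings = ceil(log2(1358241)) = 21


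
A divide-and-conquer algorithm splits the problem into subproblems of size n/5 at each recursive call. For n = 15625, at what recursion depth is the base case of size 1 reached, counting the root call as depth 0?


At each depth, the problem size is divided by 5:
  Depth 0: problem size = 15625
  Depth 1: problem size = 3125
  Depth 2: problem size = 625
  Depth 3: problem size = 125
  Depth 4: problem size = 25
  Depth 5: problem size = 5
  Depth 6: problem size = 1 (base case)
The base case is reached at depth log_5(15625) = 6 (the tree has 7 levels counting depth 0, but the depth asked for is 6).
Recursion depth = 6


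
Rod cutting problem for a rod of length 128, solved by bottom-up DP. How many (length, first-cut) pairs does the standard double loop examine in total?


For each subproblem length i = 1..128, the inner loop considers i possible first cuts.
Total = 1 + 2 + ... + 128
= 128*(128+1)/2
= 128*129/2 = 8256


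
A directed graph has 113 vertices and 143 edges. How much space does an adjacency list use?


Adjacency list: one list head per vertex + one entry per edge
Vertex heads: 113
Edge entries: 143
Total = 113 + 143 = 256


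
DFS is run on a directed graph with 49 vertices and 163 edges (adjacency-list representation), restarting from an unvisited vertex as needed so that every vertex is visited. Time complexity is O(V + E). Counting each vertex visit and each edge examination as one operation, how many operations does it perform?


A full DFS traversal processes each vertex exactly once (push/pop on stack).
Each directed edge is examined once.
V = 49, E = 163
V + E = 212


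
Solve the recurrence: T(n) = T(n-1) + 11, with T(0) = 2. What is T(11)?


Unrolling the recurrence:
T(11) = T(10) + 11
       = T(9) + 11 + 11
       = T(8) + 11*3
       ...
       = T(0) + 11*11
       = 2 + 121 = 123


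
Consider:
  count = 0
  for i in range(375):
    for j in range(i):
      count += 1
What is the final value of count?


For each i, the inner loop runs i times:
  i=0: inner runs 0 times
  i=1: inner runs 1 time
  i=2: inner runs 2 times
  i=3: inner runs 3 times
  i=4: inner runs 4 times
  i=5: inner runs 5 times
  i=6: inner runs 6 times
  i=7: inner runs 7 times
  ...
Total = 0 + 1 + 2 + ... + 374 = 375*(375-1)/2 = 70125


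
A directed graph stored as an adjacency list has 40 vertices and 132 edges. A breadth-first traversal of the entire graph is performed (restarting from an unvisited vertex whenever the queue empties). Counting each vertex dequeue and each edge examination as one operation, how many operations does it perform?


A full BFS traversal dequeues each vertex once and examines each edge once.
Vertex visits: 40
Edge visits: 132
V + E = 40 + 132 = 172


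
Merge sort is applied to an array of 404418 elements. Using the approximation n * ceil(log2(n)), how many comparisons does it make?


Merge sort divides the array into halves recursively.
Number of levels = ceil(log2(404418)) = 19
At each level, approximately n = 404418 comparisons are needed for merging.
Total comparisons ~ n * ceil(log2(n)) = 404418 * 19 = 7683942


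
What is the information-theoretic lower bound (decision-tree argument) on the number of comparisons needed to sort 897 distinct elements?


A binary decision tree of height h has at most 2^h leaves and needs at least n! of them, so h >= ceil(log2(n!)).
897! is far too large to multiply out, so use Stirling's series:
  ln(n!) ~ n ln n - n + (1/2) ln(2 pi n) + 1/(12n)  (error below 1/(360 n^3), negligible here)
  ln(897) = 6.7990559
  n ln n = 897 * 6.7990559 = 6098.7531
  (1/2) ln(2 pi * 897) = (1/2) ln(5636.0172) = 4.3185
  1/(12*897) = 0.0001
  ln(897!) ~ 6098.7531 - 897 + 4.3185 + 0.0001 = 5206.0717
Convert to base 2: log2(897!) = 5206.0717 / ln 2 = 5206.0717 / 0.69314718 = 7510.7738
ceil(7510.7738) = 7511


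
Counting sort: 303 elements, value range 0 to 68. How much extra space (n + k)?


n = 303 (output array)
k = 69 (count array for 69 distinct values)
Extra space = 303 + 69 = 372


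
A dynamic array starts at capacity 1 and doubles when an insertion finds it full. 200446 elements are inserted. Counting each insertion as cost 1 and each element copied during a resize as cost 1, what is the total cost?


n = 200446
Insertion costs: 200446
Resizes copy 1, 2, 4, ... up to the largest power of 2 that is <= n-1 = 200445, i.e. 131072.
Copy costs = 1 + 2 + 4 + 8 + 16 + 32 + 64 + 128 + 256 + 512 + 1024 + 2048 + 4096 + 8192 + 16384 + 32768 + 65536 + 131072 = 262143
Total = 200446 + 262143 = 462589


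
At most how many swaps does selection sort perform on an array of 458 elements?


Each of the 457 passes places one element in its final position.
Pass 1: swap minimum into position 0
Pass 2: swap minimum of remaining into position 1
...
Pass 457: last two elements, one swap
Maximum swaps = 458 - 1 = 457


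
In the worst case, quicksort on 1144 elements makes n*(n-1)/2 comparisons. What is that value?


Sum of comparisons per partition:
1143 + 1142 + ... + 1 + 0
= 1144 * (1144 - 1) / 2
= 1144 * 1143 / 2
= 653796


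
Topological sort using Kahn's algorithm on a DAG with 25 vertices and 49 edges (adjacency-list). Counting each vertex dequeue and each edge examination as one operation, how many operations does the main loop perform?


Kahn's algorithm:
  1. Compute in-degrees: O(V + E)
  2. Process queue: each vertex dequeued once (O(V))
     each edge examined once (O(E))
Total = V + E = 25 + 49 = 74


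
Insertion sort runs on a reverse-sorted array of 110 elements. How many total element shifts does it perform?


Sum of shifts = 1 + 2 + 3 + ... + 109
= 110 * 109 / 2
= 11990 / 2
= 5995


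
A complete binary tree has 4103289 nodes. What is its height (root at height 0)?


In a complete binary tree, level k holds nodes 2^k .. 2^(k+1)-1 (1-indexed).
Height = floor(log2(n)) = floor(log2(4103289)) = 21
Check: 2^21 = 2097152 <= 4103289 < 4194304 = 2^22


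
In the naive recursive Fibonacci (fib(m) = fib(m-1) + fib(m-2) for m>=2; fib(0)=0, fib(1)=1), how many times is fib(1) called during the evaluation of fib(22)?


Let N(m) = number of times fib(m) is called while evaluating fib(22).
N(22) = 1 (the initial call).
N(21) = 1 (only fib(22) calls it).
For 1 <= m <= 20: fib(m) is called by fib(m+1) and fib(m+2), so
  N(m) = N(m+1) + N(m+2).
fib(0) is called only by fib(2), so N(0) = N(2).
Walk down from m=22:
  N(22)=1, N(21)=1, N(20)=2, N(19)=3, N(18)=5, N(17)=8, N(16)=13, N(15)=21, N(14)=34, N(13)=55, N(12)=89, N(11)=144, N(10)=233, N(9)=377, N(8)=610, N(7)=987, N(6)=1597, N(5)=2584, N(4)=4181, N(3)=6765, N(2)=10946, N(1)=17711
N(1) = 17711


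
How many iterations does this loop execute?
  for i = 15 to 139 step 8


The loop variable i takes values starting at 15 and increments by 8 each iteration.
Sequence: i = 15, 23, 31, 39, 47, 55, 63, 71, 79, ...
The upper bound 139 is inclusive, so the count is floor((last - first) / step) + 1:
floor((139 - 15) / 8) + 1 = floor(124/8) + 1 = 15 + 1 = 16


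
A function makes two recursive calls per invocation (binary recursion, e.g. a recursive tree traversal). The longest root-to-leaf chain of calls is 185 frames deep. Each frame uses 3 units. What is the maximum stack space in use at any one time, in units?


Binary recursion: the two calls run one after the other, so only one root-to-leaf chain of frames is on the stack at a time.
Maximum depth (longest chain) = 185 frames
Each frame = 3 units
Max stack space = 185 * 3 = 555
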